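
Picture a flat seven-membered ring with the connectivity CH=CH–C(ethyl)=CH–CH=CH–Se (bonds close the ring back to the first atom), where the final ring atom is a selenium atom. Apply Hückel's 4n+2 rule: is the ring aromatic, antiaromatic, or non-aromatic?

Check conjugation: every atom in a ring double bond is sp² and brings one electron to the p orbital; the selenium donates one lone pair from its p orbital — every position has a p orbital, so the cyclic π system is continuous.
Counting π electrons: 3 × 2 = 6 from the double-bond units + 2 from the Se atom = 8.
8 is a 4n count (n = 2), so the planar conjugated ring is antiaromatic.

Antiaromatic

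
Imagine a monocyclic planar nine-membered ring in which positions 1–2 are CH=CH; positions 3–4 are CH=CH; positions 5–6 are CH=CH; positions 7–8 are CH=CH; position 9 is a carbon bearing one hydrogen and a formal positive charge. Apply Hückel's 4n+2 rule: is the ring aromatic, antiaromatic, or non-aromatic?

Antiaromatic

The p orbitals form a continuous loop: every atom in a ring double bond is sp² and brings one electron to the p orbital; the carbocation has an empty p orbital. The ring is fully conjugated.
Adding the contributions, 4 × 2 = 8 from the double-bond units + 0 from the CH(+) atom = 8.
8 = 4(2); a planar, fully conjugated 4n system is antiaromatic.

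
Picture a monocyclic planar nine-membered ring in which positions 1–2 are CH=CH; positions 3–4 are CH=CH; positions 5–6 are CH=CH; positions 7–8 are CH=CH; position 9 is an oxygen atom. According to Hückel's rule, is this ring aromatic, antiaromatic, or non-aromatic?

Aromatic

All ring atoms are sp² and supply a p orbital to the ring (the double-bond atoms are sp², each contributing one p electron; the oxygen donates one lone pair from its p orbital); the conjugation is uninterrupted.
π-electron count: 4 × 2 = 8 from the double-bond units + 2 from the O atom = 10.
Since 10 = 4·2 + 2, the ring meets the 4n+2 criterion.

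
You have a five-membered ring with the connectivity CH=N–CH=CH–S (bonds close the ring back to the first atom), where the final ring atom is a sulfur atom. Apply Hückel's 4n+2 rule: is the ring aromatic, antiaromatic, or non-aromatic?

The p orbitals form a continuous loop: the double-bond atoms are sp², each contributing one p electron; each =N– nitrogen is pyridine-type (lone pair in the sp² plane, one electron in the p orbital); the sulfur donates one lone pair from its p orbital. The ring is fully conjugated.
Tallying contributions gives 2 × 2 = 4 from the double-bond units + 2 from the S atom = 6.
6 = 4(1) + 2, which satisfies Hückel's 4n+2 rule.

Aromatic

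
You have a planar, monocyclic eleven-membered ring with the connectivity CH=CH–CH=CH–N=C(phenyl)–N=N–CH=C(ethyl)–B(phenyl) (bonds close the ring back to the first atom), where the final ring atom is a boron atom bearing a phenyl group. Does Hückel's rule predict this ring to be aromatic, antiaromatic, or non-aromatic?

The p orbitals form a continuous loop: every atom in a ring double bond is sp² and brings one electron to the p orbital; the doubly-bonded nitrogens are pyridine-type — their lone pairs lie in the ring plane, leaving one electron in the p orbital; the boron has an empty p orbital. The ring is fully conjugated.
Adding the contributions, 5 × 2 = 10 from the double-bond units + 0 from the B(phenyl) atom = 10.
With 10 π electrons (n = 2), the Hückel 4n+2 condition holds.

Aromatic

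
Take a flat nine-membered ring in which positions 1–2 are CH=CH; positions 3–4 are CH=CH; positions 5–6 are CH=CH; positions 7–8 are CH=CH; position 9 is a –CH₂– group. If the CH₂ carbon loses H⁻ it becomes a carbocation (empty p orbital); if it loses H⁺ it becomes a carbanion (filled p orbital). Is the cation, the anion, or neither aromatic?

The anion

In either ion the ring is fully conjugated: every atom, including the new sp² carbon, supplies a p orbital.
Cation: 4 × 2 + 0 = 8 π electrons → 4(2), antiaromatic.
Anion: 4 × 2 + 2 = 10 π electrons → 4(2)+2, aromatic.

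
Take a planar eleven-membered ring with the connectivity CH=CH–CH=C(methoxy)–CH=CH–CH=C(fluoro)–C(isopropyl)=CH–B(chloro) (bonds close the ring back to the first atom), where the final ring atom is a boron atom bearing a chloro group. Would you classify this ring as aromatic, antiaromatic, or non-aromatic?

All ring atoms are sp² and supply a p orbital to the ring (every atom in a ring double bond is sp² and brings one electron to the p orbital; the boron has an empty p orbital); the conjugation is uninterrupted.
π-electron count: 5 × 2 = 10 from the double-bond units + 0 from the B(chloro) atom = 10.
10 = 4(2) + 2, which satisfies Hückel's 4n+2 rule.

Aromatic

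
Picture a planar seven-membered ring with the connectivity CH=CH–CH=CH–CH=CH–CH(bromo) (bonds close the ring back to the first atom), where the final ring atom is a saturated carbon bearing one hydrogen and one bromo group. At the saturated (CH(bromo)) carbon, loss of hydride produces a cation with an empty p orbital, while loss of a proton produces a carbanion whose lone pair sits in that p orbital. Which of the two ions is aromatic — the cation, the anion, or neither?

The cation

In both ions every ring atom is sp² and contributes a p orbital, so both rings are fully conjugated.
Cation: 3 × 2 + 0 = 6 π electrons → 4(1)+2, aromatic.
Anion: 3 × 2 + 2 = 8 π electrons → 4(2), antiaromatic.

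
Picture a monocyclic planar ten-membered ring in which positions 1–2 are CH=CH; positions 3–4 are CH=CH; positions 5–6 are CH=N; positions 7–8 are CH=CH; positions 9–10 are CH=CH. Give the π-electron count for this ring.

Check conjugation: every atom in a ring double bond is sp² and brings one electron to the p orbital; each sp² =N– keeps its lone pair in-plane and puts one electron into the π system — every position has a p orbital, so the cyclic π system is continuous.
Counting π electrons: 5 × 2 = 10 from the 5 double-bond units.

10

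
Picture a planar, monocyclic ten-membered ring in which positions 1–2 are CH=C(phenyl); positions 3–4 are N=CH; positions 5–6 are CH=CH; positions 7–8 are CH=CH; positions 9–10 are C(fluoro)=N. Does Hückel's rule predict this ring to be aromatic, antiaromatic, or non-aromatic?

All ring atoms are sp² and supply a p orbital to the ring (each doubly-bonded ring atom is sp² with one p-orbital electron; each =N– nitrogen is pyridine-type (lone pair in the sp² plane, one electron in the p orbital)); the conjugation is uninterrupted.
Adding the contributions, 5 × 2 = 10 from the 5 double-bond units.
That gives a 4n+2 count (10, n = 2).

Aromatic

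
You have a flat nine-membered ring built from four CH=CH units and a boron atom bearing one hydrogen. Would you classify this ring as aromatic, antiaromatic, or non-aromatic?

Every ring atom contributes a p orbital perpendicular to the ring (the double-bond atoms are sp², each contributing one p electron; the boron has an empty p orbital), so the π system is cyclic and fully conjugated.
π-electron count: 4 × 2 = 8 from the double-bond units + 0 from the BH atom = 8.
A 4n π count (8, n = 2) in a planar conjugated ring means antiaromatic.

Antiaromatic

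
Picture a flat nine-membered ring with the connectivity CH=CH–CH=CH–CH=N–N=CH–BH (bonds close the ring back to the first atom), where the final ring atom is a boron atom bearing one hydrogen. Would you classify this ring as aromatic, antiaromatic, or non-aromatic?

The p orbitals form a continuous loop: every atom in a ring double bond is sp² and brings one electron to the p orbital; each sp² =N– keeps its lone pair in-plane and puts one electron into the π system; the boron has an empty p orbital. The ring is fully conjugated.
Tallying contributions gives 4 × 2 = 8 from the double-bond units + 0 from the BH atom = 8.
With 8 = 4·2 π electrons, Hückel's rule classifies the planar ring as antiaromatic.

Antiaromatic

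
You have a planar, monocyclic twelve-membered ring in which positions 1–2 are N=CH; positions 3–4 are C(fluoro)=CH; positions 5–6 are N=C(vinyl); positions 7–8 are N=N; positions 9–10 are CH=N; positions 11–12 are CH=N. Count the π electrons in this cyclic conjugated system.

12

All ring atoms are sp² and supply a p orbital to the ring (each doubly-bonded ring atom is sp² with one p-orbital electron; the doubly-bonded nitrogens are pyridine-type — their lone pairs lie in the ring plane, leaving one electron in the p orbital); the conjugation is uninterrupted.
Counting π electrons: 6 × 2 = 12 from the 6 double-bond units.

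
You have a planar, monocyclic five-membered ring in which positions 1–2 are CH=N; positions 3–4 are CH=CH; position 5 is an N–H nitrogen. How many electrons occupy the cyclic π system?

Every ring atom contributes a p orbital perpendicular to the ring (each doubly-bonded ring atom is sp² with one p-orbital electron; the doubly-bonded nitrogens are pyridine-type — their lone pairs lie in the ring plane, leaving one electron in the p orbital; the pyrrole-type nitrogen donates its lone pair from the p orbital), so the π system is cyclic and fully conjugated.
π-electron count: 2 × 2 = 4 from the double-bond units + 2 from the NH atom = 6.

6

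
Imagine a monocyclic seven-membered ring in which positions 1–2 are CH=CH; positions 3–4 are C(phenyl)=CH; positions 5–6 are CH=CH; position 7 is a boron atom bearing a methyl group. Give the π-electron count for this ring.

Every ring atom contributes a p orbital perpendicular to the ring (the double-bond atoms are sp², each contributing one p electron; the boron has an empty p orbital), so the π system is cyclic and fully conjugated.
Tallying contributions gives 3 × 2 = 6 from the double-bond units + 0 from the B(methyl) atom = 6.

6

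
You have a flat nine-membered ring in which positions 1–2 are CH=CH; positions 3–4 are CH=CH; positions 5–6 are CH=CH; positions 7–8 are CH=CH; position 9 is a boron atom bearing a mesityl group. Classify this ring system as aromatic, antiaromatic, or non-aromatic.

Antiaromatic

The p orbitals form a continuous loop: each doubly-bonded ring atom is sp² with one p-orbital electron; the boron has an empty p orbital. The ring is fully conjugated.
Adding the contributions, 4 × 2 = 8 from the double-bond units + 0 from the B(mesityl) atom = 8.
With 8 = 4·2 π electrons, Hückel's rule classifies the planar ring as antiaromatic.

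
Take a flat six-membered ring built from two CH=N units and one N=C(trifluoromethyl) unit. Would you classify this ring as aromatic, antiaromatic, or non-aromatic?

Aromatic

Every ring atom contributes a p orbital perpendicular to the ring (every atom in a ring double bond is sp² and brings one electron to the p orbital; each sp² =N– keeps its lone pair in-plane and puts one electron into the π system), so the π system is cyclic and fully conjugated.
π-electron count: 3 × 2 = 6 from the 3 double-bond units.
6 = 4(1) + 2, which satisfies Hückel's 4n+2 rule.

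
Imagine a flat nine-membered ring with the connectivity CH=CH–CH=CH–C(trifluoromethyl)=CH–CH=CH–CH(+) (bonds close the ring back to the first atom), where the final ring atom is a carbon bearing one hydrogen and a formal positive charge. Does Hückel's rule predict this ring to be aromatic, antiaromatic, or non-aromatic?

The p orbitals form a continuous loop: the double-bond atoms are sp², each contributing one p electron; the carbocation has an empty p orbital. The ring is fully conjugated.
Counting π electrons: 4 × 2 = 8 from the double-bond units + 0 from the CH(+) atom = 8.
8 is a 4n count (n = 2), so the planar conjugated ring is antiaromatic.

Antiaromatic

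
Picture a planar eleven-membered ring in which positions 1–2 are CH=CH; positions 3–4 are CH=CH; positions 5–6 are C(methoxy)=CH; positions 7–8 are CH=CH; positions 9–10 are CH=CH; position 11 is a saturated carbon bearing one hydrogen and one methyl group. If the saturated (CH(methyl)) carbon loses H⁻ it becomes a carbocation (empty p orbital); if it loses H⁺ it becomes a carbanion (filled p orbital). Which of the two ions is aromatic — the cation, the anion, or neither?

The cation

Both ions have a continuous loop of p orbitals — each ring atom is sp².
Cation: 5 × 2 + 0 = 10 π electrons → 4(2)+2, aromatic.
Anion: 5 × 2 + 2 = 12 π electrons → 4(3), antiaromatic.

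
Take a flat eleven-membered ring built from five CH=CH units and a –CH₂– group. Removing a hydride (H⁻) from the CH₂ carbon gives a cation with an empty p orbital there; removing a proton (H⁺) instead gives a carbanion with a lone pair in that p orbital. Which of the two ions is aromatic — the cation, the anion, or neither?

The cation

Both ions have a continuous loop of p orbitals — each ring atom is sp².
Cation: 5 × 2 + 0 = 10 π electrons → 4(2)+2, aromatic.
Anion: 5 × 2 + 2 = 12 π electrons → 4(3), antiaromatic.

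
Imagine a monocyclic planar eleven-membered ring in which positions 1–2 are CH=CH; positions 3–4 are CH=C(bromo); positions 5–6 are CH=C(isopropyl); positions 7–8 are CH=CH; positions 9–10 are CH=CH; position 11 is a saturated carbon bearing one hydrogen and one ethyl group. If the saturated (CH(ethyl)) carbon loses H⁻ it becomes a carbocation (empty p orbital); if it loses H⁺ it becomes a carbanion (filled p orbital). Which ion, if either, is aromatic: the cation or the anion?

The cation

Both ions have a continuous loop of p orbitals — each ring atom is sp².
Cation: 5 × 2 + 0 = 10 π electrons → 4(2)+2, aromatic.
Anion: 5 × 2 + 2 = 12 π electrons → 4(3), antiaromatic.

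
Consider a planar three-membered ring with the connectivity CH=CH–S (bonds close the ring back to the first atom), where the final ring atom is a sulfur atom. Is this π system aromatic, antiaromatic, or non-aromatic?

All ring atoms are sp² and supply a p orbital to the ring (the double-bond atoms are sp², each contributing one p electron; the sulfur donates one lone pair from its p orbital); the conjugation is uninterrupted.
Tallying contributions gives 1 × 2 = 2 from the double-bond unit + 2 from the S atom = 4.
A 4n π count (4, n = 1) in a planar conjugated ring means antiaromatic.

Antiaromatic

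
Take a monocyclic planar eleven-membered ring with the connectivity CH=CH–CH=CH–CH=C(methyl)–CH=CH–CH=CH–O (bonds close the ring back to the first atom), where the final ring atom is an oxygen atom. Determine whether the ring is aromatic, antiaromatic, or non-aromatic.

Antiaromatic

Check conjugation: each doubly-bonded ring atom is sp² with one p-orbital electron; the oxygen donates one lone pair from its p orbital — every position has a p orbital, so the cyclic π system is continuous.
Adding the contributions, 5 × 2 = 10 from the double-bond units + 2 from the O atom = 12.
12 is a 4n count (n = 3), so the planar conjugated ring is antiaromatic.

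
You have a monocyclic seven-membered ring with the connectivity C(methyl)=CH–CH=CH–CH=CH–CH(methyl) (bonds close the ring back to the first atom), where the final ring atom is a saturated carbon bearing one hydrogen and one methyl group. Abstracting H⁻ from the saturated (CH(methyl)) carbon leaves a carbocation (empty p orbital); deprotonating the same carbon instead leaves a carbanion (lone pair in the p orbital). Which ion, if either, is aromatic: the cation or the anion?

The cation

Both ions have a continuous loop of p orbitals — each ring atom is sp².
Cation: 3 × 2 + 0 = 6 π electrons → 4(1)+2, aromatic.
Anion: 3 × 2 + 2 = 8 π electrons → 4(2), antiaromatic.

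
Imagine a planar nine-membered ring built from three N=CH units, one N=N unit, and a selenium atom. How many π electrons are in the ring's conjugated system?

10

Every ring atom contributes a p orbital perpendicular to the ring (the double-bond atoms are sp², each contributing one p electron; each =N– nitrogen is pyridine-type (lone pair in the sp² plane, one electron in the p orbital); the selenium donates one lone pair from its p orbital), so the π system is cyclic and fully conjugated.
Tallying contributions gives 4 × 2 = 8 from the double-bond units + 2 from the Se atom = 10.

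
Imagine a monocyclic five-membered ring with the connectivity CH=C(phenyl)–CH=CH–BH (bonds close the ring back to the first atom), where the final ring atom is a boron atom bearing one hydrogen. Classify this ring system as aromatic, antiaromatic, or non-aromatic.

Antiaromatic

All ring atoms are sp² and supply a p orbital to the ring (each doubly-bonded ring atom is sp² with one p-orbital electron; the boron has an empty p orbital); the conjugation is uninterrupted.
Tallying contributions gives 2 × 2 = 4 from the double-bond units + 0 from the BH atom = 4.
4 = 4(1); a planar, fully conjugated 4n system is antiaromatic.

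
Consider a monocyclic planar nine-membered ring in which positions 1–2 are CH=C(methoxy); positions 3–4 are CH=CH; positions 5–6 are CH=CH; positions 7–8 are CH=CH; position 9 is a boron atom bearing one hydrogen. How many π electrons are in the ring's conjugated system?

The p orbitals form a continuous loop: each doubly-bonded ring atom is sp² with one p-orbital electron; the boron has an empty p orbital. The ring is fully conjugated.
Counting π electrons: 4 × 2 = 8 from the double-bond units + 0 from the BH atom = 8.

8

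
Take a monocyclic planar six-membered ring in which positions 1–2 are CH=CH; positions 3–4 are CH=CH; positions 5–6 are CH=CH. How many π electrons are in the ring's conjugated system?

6

All ring atoms are sp² and supply a p orbital to the ring (the double-bond atoms are sp², each contributing one p electron); the conjugation is uninterrupted.
Tallying contributions gives 3 × 2 = 6 from the 3 double-bond units.
(This ring is benzene.)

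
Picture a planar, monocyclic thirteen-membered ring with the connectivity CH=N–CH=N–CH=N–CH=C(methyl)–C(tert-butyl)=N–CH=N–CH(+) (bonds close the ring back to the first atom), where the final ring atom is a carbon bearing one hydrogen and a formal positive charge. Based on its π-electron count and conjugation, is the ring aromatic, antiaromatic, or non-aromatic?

The p orbitals form a continuous loop: each doubly-bonded ring atom is sp² with one p-orbital electron; each =N– nitrogen is pyridine-type (lone pair in the sp² plane, one electron in the p orbital); the carbocation has an empty p orbital. The ring is fully conjugated.
Tallying contributions gives 6 × 2 = 12 from the double-bond units + 0 from the CH(+) atom = 12.
A 4n π count (12, n = 3) in a planar conjugated ring means antiaromatic.

Antiaromatic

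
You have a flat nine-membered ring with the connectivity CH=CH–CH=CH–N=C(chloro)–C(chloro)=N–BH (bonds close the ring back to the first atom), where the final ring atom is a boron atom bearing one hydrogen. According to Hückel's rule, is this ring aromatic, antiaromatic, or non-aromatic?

Check conjugation: each doubly-bonded ring atom is sp² with one p-orbital electron; each =N– nitrogen is pyridine-type (lone pair in the sp² plane, one electron in the p orbital); the boron has an empty p orbital — every position has a p orbital, so the cyclic π system is continuous.
π-electron count: 4 × 2 = 8 from the double-bond units + 0 from the BH atom = 8.
8 = 4(2); a planar, fully conjugated 4n system is antiaromatic.

Antiaromatic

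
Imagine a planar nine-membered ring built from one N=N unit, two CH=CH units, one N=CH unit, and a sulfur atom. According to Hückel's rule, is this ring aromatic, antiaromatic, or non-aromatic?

Aromatic

Check conjugation: every atom in a ring double bond is sp² and brings one electron to the p orbital; the doubly-bonded nitrogens are pyridine-type — their lone pairs lie in the ring plane, leaving one electron in the p orbital; the sulfur donates one lone pair from its p orbital — every position has a p orbital, so the cyclic π system is continuous.
Counting π electrons: 4 × 2 = 8 from the double-bond units + 2 from the S atom = 10.
With 10 π electrons (n = 2), the Hückel 4n+2 condition holds.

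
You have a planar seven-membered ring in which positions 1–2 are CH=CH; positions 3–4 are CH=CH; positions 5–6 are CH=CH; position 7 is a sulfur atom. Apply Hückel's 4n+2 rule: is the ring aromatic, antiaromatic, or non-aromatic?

Antiaromatic

All ring atoms are sp² and supply a p orbital to the ring (every atom in a ring double bond is sp² and brings one electron to the p orbital; the sulfur donates one lone pair from its p orbital); the conjugation is uninterrupted.
Adding the contributions, 3 × 2 = 6 from the double-bond units + 2 from the S atom = 8.
8 = 4(2); a planar, fully conjugated 4n system is antiaromatic.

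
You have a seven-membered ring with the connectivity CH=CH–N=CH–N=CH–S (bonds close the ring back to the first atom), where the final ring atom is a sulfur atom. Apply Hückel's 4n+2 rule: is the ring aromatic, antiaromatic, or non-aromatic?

Antiaromatic

All ring atoms are sp² and supply a p orbital to the ring (every atom in a ring double bond is sp² and brings one electron to the p orbital; each sp² =N– keeps its lone pair in-plane and puts one electron into the π system; the sulfur donates one lone pair from its p orbital); the conjugation is uninterrupted.
Adding the contributions, 3 × 2 = 6 from the double-bond units + 2 from the S atom = 8.
A 4n π count (8, n = 2) in a planar conjugated ring means antiaromatic.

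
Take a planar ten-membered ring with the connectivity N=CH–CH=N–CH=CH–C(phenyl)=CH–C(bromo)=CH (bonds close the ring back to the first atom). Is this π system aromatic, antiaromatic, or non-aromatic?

Aromatic

Check conjugation: each doubly-bonded ring atom is sp² with one p-orbital electron; each sp² =N– keeps its lone pair in-plane and puts one electron into the π system — every position has a p orbital, so the cyclic π system is continuous.
Tallying contributions gives 5 × 2 = 10 from the 5 double-bond units.
With 10 π electrons (n = 2), the Hückel 4n+2 condition holds.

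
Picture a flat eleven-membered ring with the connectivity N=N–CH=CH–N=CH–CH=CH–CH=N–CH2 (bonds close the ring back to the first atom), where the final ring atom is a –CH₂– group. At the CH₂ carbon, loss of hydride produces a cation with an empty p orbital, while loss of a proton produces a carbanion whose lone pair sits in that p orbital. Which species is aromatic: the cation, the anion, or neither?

In both ions every ring atom is sp² and contributes a p orbital, so both rings are fully conjugated.
Cation: 5 × 2 + 0 = 10 π electrons → 4(2)+2, aromatic.
Anion: 5 × 2 + 2 = 12 π electrons → 4(3), antiaromatic.

The cation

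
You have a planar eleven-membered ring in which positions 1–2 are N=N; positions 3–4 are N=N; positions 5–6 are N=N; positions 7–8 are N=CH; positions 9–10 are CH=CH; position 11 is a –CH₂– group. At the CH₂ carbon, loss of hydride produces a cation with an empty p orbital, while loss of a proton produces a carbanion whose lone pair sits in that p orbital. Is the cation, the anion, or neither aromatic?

The cation

In either ion the ring is fully conjugated: every atom, including the new sp² carbon, supplies a p orbital.
Cation: 5 × 2 + 0 = 10 π electrons → 4(2)+2, aromatic.
Anion: 5 × 2 + 2 = 12 π electrons → 4(3), antiaromatic.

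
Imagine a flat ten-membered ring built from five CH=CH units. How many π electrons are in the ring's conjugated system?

10

Every ring atom contributes a p orbital perpendicular to the ring (every atom in a ring double bond is sp² and brings one electron to the p orbital), so the π system is cyclic and fully conjugated.
Tallying contributions gives 5 × 2 = 10 from the 5 double-bond units.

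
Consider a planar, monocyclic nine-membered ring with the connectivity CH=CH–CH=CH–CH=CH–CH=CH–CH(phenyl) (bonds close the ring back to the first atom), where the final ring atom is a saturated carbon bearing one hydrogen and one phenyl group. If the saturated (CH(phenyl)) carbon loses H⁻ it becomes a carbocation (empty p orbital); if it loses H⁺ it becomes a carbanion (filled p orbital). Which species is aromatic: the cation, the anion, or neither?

In both ions every ring atom is sp² and contributes a p orbital, so both rings are fully conjugated.
Cation: 4 × 2 + 0 = 8 π electrons → 4(2), antiaromatic.
Anion: 4 × 2 + 2 = 10 π electrons → 4(2)+2, aromatic.

The anion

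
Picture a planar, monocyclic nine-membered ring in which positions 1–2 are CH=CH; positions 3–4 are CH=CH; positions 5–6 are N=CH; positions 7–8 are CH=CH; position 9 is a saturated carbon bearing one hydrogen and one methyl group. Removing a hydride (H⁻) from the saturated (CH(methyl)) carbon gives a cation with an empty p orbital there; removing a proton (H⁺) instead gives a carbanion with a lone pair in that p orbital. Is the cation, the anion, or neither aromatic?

The anion

In both ions every ring atom is sp² and contributes a p orbital, so both rings are fully conjugated.
Cation: 4 × 2 + 0 = 8 π electrons → 4(2), antiaromatic.
Anion: 4 × 2 + 2 = 10 π electrons → 4(2)+2, aromatic.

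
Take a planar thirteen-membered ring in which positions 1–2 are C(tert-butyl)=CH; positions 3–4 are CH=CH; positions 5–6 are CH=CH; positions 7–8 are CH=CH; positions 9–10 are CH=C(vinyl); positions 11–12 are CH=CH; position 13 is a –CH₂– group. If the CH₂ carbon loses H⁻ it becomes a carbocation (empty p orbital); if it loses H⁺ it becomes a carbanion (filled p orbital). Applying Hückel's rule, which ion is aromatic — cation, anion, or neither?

Once that carbon is sp², every ring atom has a p orbital and both ions are fully conjugated.
Cation: 6 × 2 + 0 = 12 π electrons → 4(3), antiaromatic.
Anion: 6 × 2 + 2 = 14 π electrons → 4(3)+2, aromatic.

The anion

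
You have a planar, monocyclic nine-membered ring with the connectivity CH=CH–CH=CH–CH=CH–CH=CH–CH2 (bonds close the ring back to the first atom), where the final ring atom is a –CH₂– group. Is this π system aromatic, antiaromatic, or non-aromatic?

The CH2 position has four σ bonds — the tetrahedral CH₂ carbon is sp³ and has no p orbital in the ring π system — so the cyclic conjugation is interrupted.
A ring that is not fully conjugated cannot be aromatic or antiaromatic regardless of its π-electron count.

Non-aromatic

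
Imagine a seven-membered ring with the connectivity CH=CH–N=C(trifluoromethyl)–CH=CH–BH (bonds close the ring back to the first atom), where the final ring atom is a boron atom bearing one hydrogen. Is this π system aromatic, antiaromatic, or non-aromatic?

All ring atoms are sp² and supply a p orbital to the ring (every atom in a ring double bond is sp² and brings one electron to the p orbital; each sp² =N– keeps its lone pair in-plane and puts one electron into the π system; the boron has an empty p orbital); the conjugation is uninterrupted.
Adding the contributions, 3 × 2 = 6 from the double-bond units + 0 from the BH atom = 6.
That gives a 4n+2 count (6, n = 1).

Aromatic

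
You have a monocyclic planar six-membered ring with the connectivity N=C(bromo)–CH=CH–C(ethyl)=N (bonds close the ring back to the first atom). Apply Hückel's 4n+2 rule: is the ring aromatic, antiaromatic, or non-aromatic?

All ring atoms are sp² and supply a p orbital to the ring (the double-bond atoms are sp², each contributing one p electron; the doubly-bonded nitrogens are pyridine-type — their lone pairs lie in the ring plane, leaving one electron in the p orbital); the conjugation is uninterrupted.
Tallying contributions gives 3 × 2 = 6 from the 3 double-bond units.
6 = 4(1) + 2, which satisfies Hückel's 4n+2 rule.

Aromatic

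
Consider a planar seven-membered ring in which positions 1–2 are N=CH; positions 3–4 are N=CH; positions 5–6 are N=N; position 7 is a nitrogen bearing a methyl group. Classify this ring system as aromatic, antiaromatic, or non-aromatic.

Every ring atom contributes a p orbital perpendicular to the ring (each doubly-bonded ring atom is sp² with one p-orbital electron; the doubly-bonded nitrogens are pyridine-type — their lone pairs lie in the ring plane, leaving one electron in the p orbital; the pyrrole-type nitrogen donates its lone pair from the p orbital), so the π system is cyclic and fully conjugated.
Tallying contributions gives 3 × 2 = 6 from the double-bond units + 2 from the N(methyl) atom = 8.
8 is a 4n count (n = 2), so the planar conjugated ring is antiaromatic.

Antiaromatic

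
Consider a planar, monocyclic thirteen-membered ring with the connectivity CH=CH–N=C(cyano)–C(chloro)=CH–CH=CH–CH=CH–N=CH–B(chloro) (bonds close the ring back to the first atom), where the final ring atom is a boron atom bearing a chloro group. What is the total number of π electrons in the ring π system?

Every ring atom contributes a p orbital perpendicular to the ring (the double-bond atoms are sp², each contributing one p electron; each sp² =N– keeps its lone pair in-plane and puts one electron into the π system; the boron has an empty p orbital), so the π system is cyclic and fully conjugated.
Tallying contributions gives 6 × 2 = 12 from the double-bond units + 0 from the B(chloro) atom = 12.

12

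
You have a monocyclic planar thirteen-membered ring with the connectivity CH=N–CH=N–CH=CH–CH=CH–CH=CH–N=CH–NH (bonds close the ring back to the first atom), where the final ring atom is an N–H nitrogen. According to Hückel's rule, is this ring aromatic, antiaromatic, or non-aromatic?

Aromatic

Every ring atom contributes a p orbital perpendicular to the ring (each doubly-bonded ring atom is sp² with one p-orbital electron; each =N– nitrogen is pyridine-type (lone pair in the sp² plane, one electron in the p orbital); the pyrrole-type nitrogen donates its lone pair from the p orbital), so the π system is cyclic and fully conjugated.
Adding the contributions, 6 × 2 = 12 from the double-bond units + 2 from the NH atom = 14.
That gives a 4n+2 count (14, n = 3).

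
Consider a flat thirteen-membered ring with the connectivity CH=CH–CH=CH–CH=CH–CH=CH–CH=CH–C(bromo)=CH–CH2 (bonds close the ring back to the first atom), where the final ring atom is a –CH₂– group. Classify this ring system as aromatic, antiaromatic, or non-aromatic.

The CH2 position has four σ bonds — the tetrahedral CH₂ carbon is sp³ and has no p orbital in the ring π system — so the cyclic conjugation is interrupted.
Broken conjugation rules out both aromaticity and antiaromaticity.

Non-aromatic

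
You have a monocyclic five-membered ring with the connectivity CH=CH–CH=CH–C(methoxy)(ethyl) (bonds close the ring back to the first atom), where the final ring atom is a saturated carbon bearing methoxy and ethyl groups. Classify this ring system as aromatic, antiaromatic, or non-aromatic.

Non-aromatic

The C(methoxy)(ethyl) carbon is saturated: that saturated carbon is sp³ and has no p orbital in the ring π system. Conjugation is not continuous around the ring.
Broken conjugation rules out both aromaticity and antiaromaticity.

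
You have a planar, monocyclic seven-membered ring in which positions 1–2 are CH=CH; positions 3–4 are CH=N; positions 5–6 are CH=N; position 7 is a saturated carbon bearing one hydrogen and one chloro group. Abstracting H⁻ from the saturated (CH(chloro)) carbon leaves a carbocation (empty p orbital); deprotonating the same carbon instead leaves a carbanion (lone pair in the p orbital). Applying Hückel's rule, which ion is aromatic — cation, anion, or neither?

The cation

Once that carbon is sp², every ring atom has a p orbital and both ions are fully conjugated.
Cation: 3 × 2 + 0 = 6 π electrons → 4(1)+2, aromatic.
Anion: 3 × 2 + 2 = 8 π electrons → 4(2), antiaromatic.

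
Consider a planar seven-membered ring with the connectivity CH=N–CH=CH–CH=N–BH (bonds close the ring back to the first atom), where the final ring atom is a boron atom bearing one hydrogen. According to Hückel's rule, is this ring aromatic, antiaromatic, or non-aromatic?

Aromatic

Check conjugation: each doubly-bonded ring atom is sp² with one p-orbital electron; each =N– nitrogen is pyridine-type (lone pair in the sp² plane, one electron in the p orbital); the boron has an empty p orbital — every position has a p orbital, so the cyclic π system is continuous.
Counting π electrons: 3 × 2 = 6 from the double-bond units + 0 from the BH atom = 6.
6 = 4(1) + 2, which satisfies Hückel's 4n+2 rule.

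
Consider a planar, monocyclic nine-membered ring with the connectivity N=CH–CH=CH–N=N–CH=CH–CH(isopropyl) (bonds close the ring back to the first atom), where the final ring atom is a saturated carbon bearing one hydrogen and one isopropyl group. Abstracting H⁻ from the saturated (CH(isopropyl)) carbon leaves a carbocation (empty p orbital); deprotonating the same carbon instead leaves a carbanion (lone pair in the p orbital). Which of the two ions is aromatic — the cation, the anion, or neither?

Both ions have a continuous loop of p orbitals — each ring atom is sp².
Cation: 4 × 2 + 0 = 8 π electrons → 4(2), antiaromatic.
Anion: 4 × 2 + 2 = 10 π electrons → 4(2)+2, aromatic.

The anion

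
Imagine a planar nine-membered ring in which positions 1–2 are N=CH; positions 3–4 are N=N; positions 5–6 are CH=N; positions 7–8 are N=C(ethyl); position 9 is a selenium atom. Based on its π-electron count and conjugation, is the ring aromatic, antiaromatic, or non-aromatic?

The p orbitals form a continuous loop: the double-bond atoms are sp², each contributing one p electron; each =N– nitrogen is pyridine-type (lone pair in the sp² plane, one electron in the p orbital); the selenium donates one lone pair from its p orbital. The ring is fully conjugated.
Adding the contributions, 4 × 2 = 8 from the double-bond units + 2 from the Se atom = 10.
That gives a 4n+2 count (10, n = 2).

Aromatic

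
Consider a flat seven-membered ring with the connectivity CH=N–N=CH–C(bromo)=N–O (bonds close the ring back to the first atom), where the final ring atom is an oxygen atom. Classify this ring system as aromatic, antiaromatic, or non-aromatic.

Antiaromatic

All ring atoms are sp² and supply a p orbital to the ring (each doubly-bonded ring atom is sp² with one p-orbital electron; the doubly-bonded nitrogens are pyridine-type — their lone pairs lie in the ring plane, leaving one electron in the p orbital; the oxygen donates one lone pair from its p orbital); the conjugation is uninterrupted.
π-electron count: 3 × 2 = 6 from the double-bond units + 2 from the O atom = 8.
With 8 = 4·2 π electrons, Hückel's rule classifies the planar ring as antiaromatic.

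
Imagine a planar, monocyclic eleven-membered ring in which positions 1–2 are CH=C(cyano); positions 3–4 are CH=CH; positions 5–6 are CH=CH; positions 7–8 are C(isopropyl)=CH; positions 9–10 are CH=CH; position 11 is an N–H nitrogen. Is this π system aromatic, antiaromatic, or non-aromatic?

All ring atoms are sp² and supply a p orbital to the ring (every atom in a ring double bond is sp² and brings one electron to the p orbital; the pyrrole-type nitrogen donates its lone pair from the p orbital); the conjugation is uninterrupted.
Adding the contributions, 5 × 2 = 10 from the double-bond units + 2 from the NH atom = 12.
12 = 4(3); a planar, fully conjugated 4n system is antiaromatic.

Antiaromatic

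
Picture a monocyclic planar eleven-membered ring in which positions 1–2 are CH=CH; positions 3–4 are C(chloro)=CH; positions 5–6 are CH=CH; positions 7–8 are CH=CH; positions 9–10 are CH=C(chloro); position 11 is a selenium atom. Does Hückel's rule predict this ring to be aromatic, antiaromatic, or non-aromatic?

Antiaromatic

Every ring atom contributes a p orbital perpendicular to the ring (every atom in a ring double bond is sp² and brings one electron to the p orbital; the selenium donates one lone pair from its p orbital), so the π system is cyclic and fully conjugated.
π-electron count: 5 × 2 = 10 from the double-bond units + 2 from the Se atom = 12.
With 12 = 4·3 π electrons, Hückel's rule classifies the planar ring as antiaromatic.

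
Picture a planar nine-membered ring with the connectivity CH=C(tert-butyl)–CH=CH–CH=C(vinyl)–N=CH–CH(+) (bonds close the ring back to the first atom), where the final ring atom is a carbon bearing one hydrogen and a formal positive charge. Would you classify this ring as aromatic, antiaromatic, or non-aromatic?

The p orbitals form a continuous loop: the double-bond atoms are sp², each contributing one p electron; the doubly-bonded nitrogens are pyridine-type — their lone pairs lie in the ring plane, leaving one electron in the p orbital; the carbocation has an empty p orbital. The ring is fully conjugated.
Tallying contributions gives 4 × 2 = 8 from the double-bond units + 0 from the CH(+) atom = 8.
8 = 4(2); a planar, fully conjugated 4n system is antiaromatic.

Antiaromatic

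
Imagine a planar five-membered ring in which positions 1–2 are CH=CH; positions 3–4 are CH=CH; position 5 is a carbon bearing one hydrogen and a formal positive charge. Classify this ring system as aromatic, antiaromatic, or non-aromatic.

Antiaromatic

All ring atoms are sp² and supply a p orbital to the ring (the double-bond atoms are sp², each contributing one p electron; the carbocation has an empty p orbital); the conjugation is uninterrupted.
π-electron count: 2 × 2 = 4 from the double-bond units + 0 from the CH(+) atom = 4.
4 is a 4n count (n = 1), so the planar conjugated ring is antiaromatic.
This is the cyclopentadienyl cation.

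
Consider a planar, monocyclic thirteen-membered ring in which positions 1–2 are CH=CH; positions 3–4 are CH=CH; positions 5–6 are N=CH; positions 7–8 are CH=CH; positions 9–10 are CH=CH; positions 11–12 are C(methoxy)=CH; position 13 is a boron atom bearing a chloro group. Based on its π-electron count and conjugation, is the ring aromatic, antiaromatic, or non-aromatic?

Antiaromatic

All ring atoms are sp² and supply a p orbital to the ring (the double-bond atoms are sp², each contributing one p electron; the doubly-bonded nitrogens are pyridine-type — their lone pairs lie in the ring plane, leaving one electron in the p orbital; the boron has an empty p orbital); the conjugation is uninterrupted.
Counting π electrons: 6 × 2 = 12 from the double-bond units + 0 from the B(chloro) atom = 12.
12 is a 4n count (n = 3), so the planar conjugated ring is antiaromatic.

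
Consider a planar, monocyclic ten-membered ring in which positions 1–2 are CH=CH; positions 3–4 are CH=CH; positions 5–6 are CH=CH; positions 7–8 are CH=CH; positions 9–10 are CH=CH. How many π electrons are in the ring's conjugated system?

Check conjugation: the double-bond atoms are sp², each contributing one p electron — every position has a p orbital, so the cyclic π system is continuous.
Counting π electrons: 5 × 2 = 10 from the 5 double-bond units.

10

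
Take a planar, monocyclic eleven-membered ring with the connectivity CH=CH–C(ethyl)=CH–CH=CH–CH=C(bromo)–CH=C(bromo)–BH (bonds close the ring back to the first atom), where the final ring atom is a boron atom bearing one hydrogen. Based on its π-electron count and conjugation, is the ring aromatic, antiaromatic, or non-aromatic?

Aromatic

The p orbitals form a continuous loop: each doubly-bonded ring atom is sp² with one p-orbital electron; the boron has an empty p orbital. The ring is fully conjugated.
Counting π electrons: 5 × 2 = 10 from the double-bond units + 0 from the BH atom = 10.
10 = 4(2) + 2, which satisfies Hückel's 4n+2 rule.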